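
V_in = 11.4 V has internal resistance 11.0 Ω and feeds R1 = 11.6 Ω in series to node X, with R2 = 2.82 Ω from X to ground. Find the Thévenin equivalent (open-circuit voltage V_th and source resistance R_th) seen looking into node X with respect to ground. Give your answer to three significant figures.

R1' = 11.0 + 11.6 = 22.60 Ω (source resistance + R1).
With X open, the divider is unloaded: V_th = 11.4 × 2.82/25.42 = 1.265 V.
With V_in suppressed (replaced by a short), R_th = R1' ‖ R2 = (22.60 × 2.82)/(22.60 + 2.82) = 2.507 Ω.

V_th ≈ 1.26 V, R_th ≈ 2.51 Ω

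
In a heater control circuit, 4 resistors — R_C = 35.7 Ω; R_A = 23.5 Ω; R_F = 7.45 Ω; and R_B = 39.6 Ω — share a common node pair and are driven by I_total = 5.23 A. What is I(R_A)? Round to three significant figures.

Total conductance ΣG = 1/35.7 + 1/23.5 + 1/7.45 + 1/39.6 = 0.2300 (units of 1/Ω).
By the current-divider rule, I = I_total · G_k/ΣG = 5.23 × 0.1850 = 0.9674 A.

I ≈ 0.967 A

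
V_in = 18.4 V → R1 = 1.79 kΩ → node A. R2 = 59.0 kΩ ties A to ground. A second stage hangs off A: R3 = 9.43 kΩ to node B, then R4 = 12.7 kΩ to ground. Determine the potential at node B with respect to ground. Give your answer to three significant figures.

V_B ≈ 9.50 V

The second stage (R3 + R4 = 22.13 kΩ) loads node A in parallel with R2.
Effective lower resistance at A: R2 ‖ 22.13 = 16.09 kΩ.
V_A = 18.4 × 16.09/(1.79 + 16.09) = 16.56 V.
Stage 2 is unloaded, so V_B = V_A · R4/(R3+R4) = 16.56 × 12.7/22.13 = 9.503 V.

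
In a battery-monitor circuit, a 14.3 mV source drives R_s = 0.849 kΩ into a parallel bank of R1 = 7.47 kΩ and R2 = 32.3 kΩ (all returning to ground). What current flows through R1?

I ≈ 1.68 µA

Combine the parallel branches: R_p = (1/7.47 + 1/32.3)⁻¹ = 6.067 kΩ.
V_A = 14.3 × 6.067/6.916 = 12.54 mV.
Branch current I = V_A/R1 = 12.54/7.47 = 1.679 µA.
(Equivalently: I_total = 2.068 µA, then current-divider fraction G_k/ΣG = 0.8122.)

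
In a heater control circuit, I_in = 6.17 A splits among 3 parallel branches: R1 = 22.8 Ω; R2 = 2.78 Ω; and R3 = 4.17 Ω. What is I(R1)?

I ≈ 0.421 A

ΣG = 1/22.8 + 1/2.78 + 1/4.17 = 0.6434.
By the current-divider rule, I = I_in · G_k/ΣG = 6.17 × 0.06817 = 0.4206 A.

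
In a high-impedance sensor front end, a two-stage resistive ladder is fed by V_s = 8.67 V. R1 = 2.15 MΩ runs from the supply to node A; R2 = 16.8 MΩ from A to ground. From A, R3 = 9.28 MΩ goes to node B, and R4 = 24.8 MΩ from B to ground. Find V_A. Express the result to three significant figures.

The second stage (R3 + R4 = 34.08 MΩ) loads node A in parallel with R2.
R2 ‖ (R3+R4) = 11.25 MΩ.
First divider: V_A = V_s · 11.25/(2.15 + 11.25) = 7.279 V.

V_A ≈ 7.28 V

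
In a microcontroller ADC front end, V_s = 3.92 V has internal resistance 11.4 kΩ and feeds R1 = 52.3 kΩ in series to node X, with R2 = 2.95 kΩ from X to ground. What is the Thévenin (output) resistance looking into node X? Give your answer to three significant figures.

R_th ≈ 2.82 kΩ

R1' = 11.4 + 52.3 = 63.70 kΩ (source resistance + R1).
Zeroing V_s shorts the top of R1' to ground, so R_th = R1' ‖ R2 = 2.819 kΩ.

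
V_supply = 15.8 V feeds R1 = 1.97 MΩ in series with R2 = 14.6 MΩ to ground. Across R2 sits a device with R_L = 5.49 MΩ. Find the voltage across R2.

The load sits in parallel with R2, giving an effective lower resistance R2' = R2·R_L/(R2+R_L) = 3.990 MΩ.
Then V_out = V_supply · R2'/(R1 + R2') = 15.8 × 3.990/5.960 = 10.58 V.

V_out ≈ 10.6 V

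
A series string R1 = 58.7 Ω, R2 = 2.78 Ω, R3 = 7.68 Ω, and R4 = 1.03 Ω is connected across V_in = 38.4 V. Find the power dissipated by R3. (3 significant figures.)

ΣR = 70.19 Ω → I = 38.4/70.19 = 0.5471 A.
P = I²R = 0.2993 × 7.68 = 2.299 W.

P ≈ 2.30 W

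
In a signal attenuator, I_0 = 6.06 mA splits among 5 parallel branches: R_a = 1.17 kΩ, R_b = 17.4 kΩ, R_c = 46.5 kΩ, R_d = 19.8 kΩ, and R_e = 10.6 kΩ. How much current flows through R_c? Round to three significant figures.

Total conductance ΣG = 1/1.17 + 1/17.4 + 1/46.5 + 1/19.8 + 1/10.6 = 1.079 (units of 1/kΩ).
Current divider: I(R_c) = I_0 · G_k/ΣG = 6.06 × (0.02151/1.079) = 6.06 × 0.01994 = 0.1208 mA.

I ≈ 0.121 mA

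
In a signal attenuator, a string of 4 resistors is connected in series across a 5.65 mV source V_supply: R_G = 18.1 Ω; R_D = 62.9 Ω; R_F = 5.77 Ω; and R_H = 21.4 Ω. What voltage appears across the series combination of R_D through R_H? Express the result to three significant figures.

Series total: ΣR = 18.1 + 62.9 + 5.77 + 21.4 = 108.2 Ω.
R_{R_D..R_H} = 62.9 + 5.77 + 21.4 = 90.07 Ω.
By the voltage-divider rule, V = 5.65 × 90.07/108.2 = 4.705 mV.

V ≈ 4.70 mV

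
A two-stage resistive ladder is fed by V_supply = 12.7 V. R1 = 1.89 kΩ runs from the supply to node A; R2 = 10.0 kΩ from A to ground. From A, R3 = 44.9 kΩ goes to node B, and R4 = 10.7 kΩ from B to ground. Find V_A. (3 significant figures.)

V_A ≈ 10.4 V

Node A sees R2 in parallel with the series input of stage 2, R3 + R4 = 55.60 kΩ.
Effective lower resistance at A: R2 ‖ 55.60 = 8.476 kΩ.
V_A = 12.7 × 8.476/(1.89 + 8.476) = 10.38 V.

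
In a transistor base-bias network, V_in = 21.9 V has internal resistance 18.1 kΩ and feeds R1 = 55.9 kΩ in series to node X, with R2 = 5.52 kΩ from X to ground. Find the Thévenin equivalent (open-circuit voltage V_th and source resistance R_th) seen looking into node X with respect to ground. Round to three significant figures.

V_th ≈ 1.52 V, R_th ≈ 5.14 kΩ

R1' = 18.1 + 55.9 = 74.00 kΩ (source resistance + R1).
With X open, the divider is unloaded: V_th = 21.9 × 5.52/79.52 = 1.520 V.
With V_in suppressed (replaced by a short), R_th = R1' ‖ R2 = (74.00 × 5.52)/(74.00 + 5.52) = 5.137 kΩ.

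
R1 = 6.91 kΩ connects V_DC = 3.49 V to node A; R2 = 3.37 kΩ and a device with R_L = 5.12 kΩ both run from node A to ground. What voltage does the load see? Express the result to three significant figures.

V_out ≈ 0.793 V

R2 ‖ R_L = (3.37 × 5.12)/(3.37 + 5.12) = 2.032 kΩ.
Now apply the divider: V_out = 3.49 × 0.2273 = 0.7932 V.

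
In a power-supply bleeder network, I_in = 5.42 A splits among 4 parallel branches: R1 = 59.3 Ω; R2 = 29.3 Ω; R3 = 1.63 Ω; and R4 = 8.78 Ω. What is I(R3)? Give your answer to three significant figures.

Total conductance ΣG = 1/59.3 + 1/29.3 + 1/1.63 + 1/8.78 = 0.7784 (units of 1/Ω).
R3 takes the fraction G_k/ΣG = 0.6135/0.7784 = 0.7882, so I = 5.42 × 0.7882 = 4.272 A.

I ≈ 4.27 A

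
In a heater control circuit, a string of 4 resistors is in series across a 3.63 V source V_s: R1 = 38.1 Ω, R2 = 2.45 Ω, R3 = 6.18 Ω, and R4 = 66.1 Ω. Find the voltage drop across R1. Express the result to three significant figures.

Series total: ΣR = 38.1 + 2.45 + 6.18 + 66.1 = 112.8 Ω.
Voltage divider: V = V_s · (38.10 / 112.8) = 3.63 × 0.3377 = 1.226 V.

V ≈ 1.23 V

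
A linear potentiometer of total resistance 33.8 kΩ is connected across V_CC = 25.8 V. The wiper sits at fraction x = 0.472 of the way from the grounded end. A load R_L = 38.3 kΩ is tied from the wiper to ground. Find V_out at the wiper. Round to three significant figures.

V_out ≈ 9.98 V

Lower segment x·R_p = 15.95 kΩ; upper segment (1−x)·R_p = 17.85 kΩ.
R_L loads the lower segment: effective lower R = 11.26 kΩ.
Loaded-divider output: V_out = 25.8 × 0.3869 = 9.982 V.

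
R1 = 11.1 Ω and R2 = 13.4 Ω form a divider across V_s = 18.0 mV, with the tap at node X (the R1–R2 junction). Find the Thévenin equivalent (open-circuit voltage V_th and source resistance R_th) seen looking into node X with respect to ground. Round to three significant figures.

V_th ≈ 9.84 mV, R_th ≈ 6.07 Ω

V_th is the unloaded tap voltage: V_s · R2/(R1+R2) = 18.0 × 0.5469 = 9.845 mV.
Zeroing V_s shorts the top of R1 to ground, so R_th = R1 ‖ R2 = 6.071 Ω.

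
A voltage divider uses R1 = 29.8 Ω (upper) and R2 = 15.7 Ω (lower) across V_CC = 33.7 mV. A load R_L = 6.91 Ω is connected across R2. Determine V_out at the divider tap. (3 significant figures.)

R2 ‖ R_L = (15.7 × 6.91)/(15.7 + 6.91) = 4.798 Ω.
Voltage divider with the loaded lower leg: V_out = 33.7 × 4.798/(29.8 + 4.798) = 33.7 × 0.1387 = 4.674 mV.

V_out ≈ 4.67 mV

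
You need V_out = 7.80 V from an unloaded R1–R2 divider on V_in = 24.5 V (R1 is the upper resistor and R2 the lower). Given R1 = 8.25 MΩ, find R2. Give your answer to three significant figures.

R2 ≈ 3.85 MΩ

Required fraction k = V_out/V_in = 0.3184.
R2 = R1 · 0.3184/(1 − 0.3184) = 3.853 MΩ.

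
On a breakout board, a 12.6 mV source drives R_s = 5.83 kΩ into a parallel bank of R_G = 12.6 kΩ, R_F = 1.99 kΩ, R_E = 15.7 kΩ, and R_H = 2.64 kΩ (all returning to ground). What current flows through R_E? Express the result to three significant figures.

Equivalent of the parallel group: R_p = 0.9762 kΩ.
Node voltage V_A = V_supply · R_p/(R_s + R_p) = 12.6 × 0.1434 = 1.807 mV.
Branch current I = V_A/R_E = 1.807/15.7 = 0.1151 µA.

I ≈ 0.115 µA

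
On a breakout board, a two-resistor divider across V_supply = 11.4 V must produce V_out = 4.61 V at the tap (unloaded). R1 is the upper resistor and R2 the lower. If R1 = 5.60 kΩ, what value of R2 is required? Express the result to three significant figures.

Required fraction k = V_out/V_supply = 0.4044.
R2 = R1 · 0.4044/(1 − 0.4044) = 3.802 kΩ.

R2 ≈ 3.80 kΩ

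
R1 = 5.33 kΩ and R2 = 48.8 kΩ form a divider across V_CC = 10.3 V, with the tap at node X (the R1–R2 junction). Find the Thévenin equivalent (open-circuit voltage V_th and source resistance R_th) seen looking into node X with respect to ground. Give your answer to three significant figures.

V_th ≈ 9.29 V, R_th ≈ 4.81 kΩ

Open-circuit (no load on X): V_th = V_CC · R2/(R1 + R2) = 10.3 × 48.8/(5.330 + 48.8) = 9.286 V.
Looking into X with the source shorted: R_th = R1·R2/(R1+R2) = 5.330 × 48.8/54.13 = 4.805 kΩ.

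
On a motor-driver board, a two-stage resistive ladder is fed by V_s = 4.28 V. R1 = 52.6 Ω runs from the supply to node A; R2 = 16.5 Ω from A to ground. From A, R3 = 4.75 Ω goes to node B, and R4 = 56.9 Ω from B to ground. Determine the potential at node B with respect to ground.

Looking into the second stage from A: R3 + R4 = 61.65 Ω appears in parallel with R2.
Effective lower resistance at A: R2 ‖ 61.65 = 13.02 Ω.
So V_A = 4.28 × 0.1984 = 0.8490 V.
V_B = V_A × 0.9230 = 0.7836 V.

V_B ≈ 0.784 V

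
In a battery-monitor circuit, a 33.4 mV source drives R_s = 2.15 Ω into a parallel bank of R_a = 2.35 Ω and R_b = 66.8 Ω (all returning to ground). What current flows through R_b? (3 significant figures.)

I ≈ 0.257 mA

Equivalent of the parallel group: R_p = 2.270 Ω.
V_A = 33.4 × 2.270/4.420 = 17.15 mV.
I(R_b) = V_A / R_b = 17.15/66.8 = 0.2568 mA.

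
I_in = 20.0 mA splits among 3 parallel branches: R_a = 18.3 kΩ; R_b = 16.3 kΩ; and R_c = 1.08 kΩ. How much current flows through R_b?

I ≈ 1.18 mA

Total conductance ΣG = 1/18.3 + 1/16.3 + 1/1.08 = 1.042 (units of 1/kΩ).
R_b takes the fraction G_k/ΣG = 0.06135/1.042 = 0.05888, so I = 20.0 × 0.05888 = 1.178 mA.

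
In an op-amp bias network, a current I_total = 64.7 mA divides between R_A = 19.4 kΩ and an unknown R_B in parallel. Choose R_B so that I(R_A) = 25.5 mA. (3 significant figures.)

R_B ≈ 12.6 kΩ

The fraction through R_A equals R_B/(R_A+R_B).
With f = 0.3941, R_B = R_A · f/(1−f) = 19.4 × 0.6505 = 12.62 kΩ.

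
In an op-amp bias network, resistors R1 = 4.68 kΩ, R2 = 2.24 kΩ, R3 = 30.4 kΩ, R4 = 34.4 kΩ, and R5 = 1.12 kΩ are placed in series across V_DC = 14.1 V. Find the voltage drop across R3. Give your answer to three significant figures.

V ≈ 5.88 V

ΣR = 4.68 + 2.24 + 30.4 + 34.4 + 1.12 = 72.84 kΩ.
Voltage divider: V = V_DC · (30.40 / 72.84) = 14.1 × 0.4174 = 5.885 V.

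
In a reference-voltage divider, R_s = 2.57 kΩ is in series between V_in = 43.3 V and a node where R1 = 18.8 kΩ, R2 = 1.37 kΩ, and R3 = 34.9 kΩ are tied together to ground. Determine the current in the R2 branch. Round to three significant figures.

Combine the parallel branches: R_p = (1/18.8 + 1/1.37 + 1/34.9)⁻¹ = 1.232 kΩ.
V_A by voltage divider: V_A = 43.3 × 1.232/(2.57 + 1.232) = 14.03 V.
I(R2) = V_A / R2 = 14.03/1.37 = 10.24 mA.

I ≈ 10.2 mA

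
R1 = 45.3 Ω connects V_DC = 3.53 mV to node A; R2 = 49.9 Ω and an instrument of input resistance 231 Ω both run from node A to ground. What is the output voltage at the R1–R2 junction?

V_out ≈ 1.68 mV

The load sits in parallel with R2, giving an effective lower resistance R2' = R2·R_L/(R2+R_L) = 41.04 Ω.
Then V_out = V_DC · R2'/(R1 + R2') = 3.53 × 41.04/86.34 = 1.678 mV.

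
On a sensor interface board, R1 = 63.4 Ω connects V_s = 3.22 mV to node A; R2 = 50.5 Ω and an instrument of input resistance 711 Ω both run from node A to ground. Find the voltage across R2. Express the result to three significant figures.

First combine the lower leg with the load: R2 ‖ R_L = 47.15 Ω.
Voltage divider with the loaded lower leg: V_out = 3.22 × 47.15/(63.4 + 47.15) = 3.22 × 0.4265 = 1.373 mV.
(Unloaded it would be 1.43 mV; the load pulls it down.)

V_out ≈ 1.37 mV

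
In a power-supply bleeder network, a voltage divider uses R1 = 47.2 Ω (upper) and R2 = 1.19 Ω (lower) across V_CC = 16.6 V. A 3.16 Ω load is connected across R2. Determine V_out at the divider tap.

V_out ≈ 0.299 V

First combine the lower leg with the load: R2 ‖ R_L = 0.8645 Ω.
Then V_out = V_CC · R2'/(R1 + R2') = 16.6 × 0.8645/48.06 = 0.2986 V.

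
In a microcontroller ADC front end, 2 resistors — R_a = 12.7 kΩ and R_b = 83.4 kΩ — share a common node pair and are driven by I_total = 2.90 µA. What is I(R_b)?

I ≈ 0.383 µA

Two-branch current divider: I_k = I_total · R_other/(R_1 + R_2).
I(R_b) = 2.90 × 12.7/(12.7 + 83.4) = 2.90 × 0.1322 = 0.3832 µA.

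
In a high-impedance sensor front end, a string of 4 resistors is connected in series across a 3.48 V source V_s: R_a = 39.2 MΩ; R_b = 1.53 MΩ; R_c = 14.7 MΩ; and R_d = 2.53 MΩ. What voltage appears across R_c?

V ≈ 0.883 V

Series total: ΣR = 39.2 + 1.53 + 14.7 + 2.53 = 57.96 MΩ.
V = V_s · R/ΣR = 3.48 × 0.2536 = 0.8826 V.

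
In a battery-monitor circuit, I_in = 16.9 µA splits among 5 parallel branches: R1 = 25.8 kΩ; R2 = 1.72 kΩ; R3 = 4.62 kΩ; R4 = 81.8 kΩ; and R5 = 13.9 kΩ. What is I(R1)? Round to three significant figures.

Conductances: ΣG = 1/25.8 + 1/1.72 + 1/4.62 + 1/81.8 + 1/13.9 = 0.9208 (1/kΩ).
By the current-divider rule, I = I_in · G_k/ΣG = 16.9 × 0.04209 = 0.7114 µA.

I ≈ 0.711 µA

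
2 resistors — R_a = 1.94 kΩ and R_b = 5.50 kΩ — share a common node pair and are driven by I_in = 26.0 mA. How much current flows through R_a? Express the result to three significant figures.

With just two branches, the current splits inversely with resistance.
I(R_a) = 26.0 × 5.50/(1.94 + 5.50) = 26.0 × 0.7392 = 19.22 mA.

I ≈ 19.2 mA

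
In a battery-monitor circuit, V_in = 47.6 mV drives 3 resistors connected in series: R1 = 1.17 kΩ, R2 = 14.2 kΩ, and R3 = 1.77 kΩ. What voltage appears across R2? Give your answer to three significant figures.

V ≈ 39.4 mV

Series total: ΣR = 1.17 + 14.2 + 1.77 = 17.14 kΩ.
V = V_in · R/ΣR = 47.6 × 0.8285 = 39.44 mV.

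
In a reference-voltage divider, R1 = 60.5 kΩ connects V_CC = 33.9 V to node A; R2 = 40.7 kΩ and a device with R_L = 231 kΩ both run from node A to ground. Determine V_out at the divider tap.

First combine the lower leg with the load: R2 ‖ R_L = 34.60 kΩ.
Then V_out = V_CC · R2'/(R1 + R2') = 33.9 × 34.60/95.10 = 12.33 V.
(Unloaded it would be 13.6 V; the load pulls it down.)

V_out ≈ 12.3 V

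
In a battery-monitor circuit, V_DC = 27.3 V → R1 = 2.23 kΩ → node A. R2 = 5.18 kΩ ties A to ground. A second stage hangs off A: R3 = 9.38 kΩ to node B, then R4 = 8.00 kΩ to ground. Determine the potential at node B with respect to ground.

V_B ≈ 8.06 V

Node A sees R2 in parallel with the series input of stage 2, R3 + R4 = 17.38 kΩ.
Effective lower resistance at A: R2 ‖ 17.38 = 3.991 kΩ.
V_A = 27.3 × 3.991/(2.23 + 3.991) = 17.51 V.
Then the unloaded second divider: V_B = V_A × R4/(R3+R4) = 17.51 × 0.4603 = 8.061 V.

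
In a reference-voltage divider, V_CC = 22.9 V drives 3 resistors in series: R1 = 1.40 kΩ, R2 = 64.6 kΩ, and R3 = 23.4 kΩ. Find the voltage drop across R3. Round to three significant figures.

ΣR = 1.40 + 64.6 + 23.4 = 89.40 kΩ.
V = V_CC · R/ΣR = 22.9 × 0.2617 = 5.994 V.

V ≈ 5.99 V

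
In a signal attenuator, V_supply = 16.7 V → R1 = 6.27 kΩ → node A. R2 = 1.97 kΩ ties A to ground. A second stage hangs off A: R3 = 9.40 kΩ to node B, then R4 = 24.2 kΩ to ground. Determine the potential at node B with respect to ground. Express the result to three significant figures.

V_B ≈ 2.75 V

Node A sees R2 in parallel with the series input of stage 2, R3 + R4 = 33.60 kΩ.
R2 ‖ (R3+R4) = 1.861 kΩ.
First divider: V_A = V_supply · 1.861/(6.27 + 1.861) = 3.822 V.
Stage 2 is unloaded, so V_B = V_A · R4/(R3+R4) = 3.822 × 24.2/33.60 = 2.753 V.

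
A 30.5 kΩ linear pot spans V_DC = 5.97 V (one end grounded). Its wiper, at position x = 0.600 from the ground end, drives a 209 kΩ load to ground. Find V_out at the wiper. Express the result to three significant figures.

Split the track: R_lower = x·R_p = 18.30 kΩ, R_upper = (1−x)·R_p = 12.20 kΩ.
R_L loads the lower segment: effective lower R = 16.83 kΩ.
V_out = 5.97 × 16.83/(12.20 + 16.83) = 3.461 V.

V_out ≈ 3.46 V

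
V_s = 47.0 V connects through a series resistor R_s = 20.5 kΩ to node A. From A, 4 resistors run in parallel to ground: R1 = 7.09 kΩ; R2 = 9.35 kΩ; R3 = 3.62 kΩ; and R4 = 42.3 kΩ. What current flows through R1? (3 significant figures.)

I ≈ 0.542 mA

Parallel bank: R_p = 1/(1/7.09 + 1/9.35 + 1/3.62 + 1/42.3) = 1.825 kΩ.
Node voltage V_A = V_s · R_p/(R_s + R_p) = 47.0 × 0.08176 = 3.843 V.
I(R1) = V_A / R1 = 3.843/7.09 = 0.5420 mA.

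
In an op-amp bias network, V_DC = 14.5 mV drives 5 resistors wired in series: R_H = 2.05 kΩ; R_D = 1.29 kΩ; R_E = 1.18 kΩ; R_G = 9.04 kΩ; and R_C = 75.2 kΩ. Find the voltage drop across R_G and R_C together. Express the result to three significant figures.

V ≈ 13.8 mV

ΣR = 2.05 + 1.29 + 1.18 + 9.04 + 75.2 = 88.76 kΩ.
R_{R_G..R_C} = 9.04 + 75.2 = 84.24 kΩ.
Voltage divider: V = V_DC · (84.24 / 88.76) = 14.5 × 0.9491 = 13.76 mV.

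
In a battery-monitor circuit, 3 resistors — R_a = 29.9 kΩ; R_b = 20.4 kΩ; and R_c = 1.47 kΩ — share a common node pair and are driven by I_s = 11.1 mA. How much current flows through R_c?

I ≈ 9.90 mA

ΣG = 1/29.9 + 1/20.4 + 1/1.47 = 0.7627.
Current divider: I(R_c) = I_s · G_k/ΣG = 11.1 × (0.6803/0.7627) = 11.1 × 0.8919 = 9.900 mA.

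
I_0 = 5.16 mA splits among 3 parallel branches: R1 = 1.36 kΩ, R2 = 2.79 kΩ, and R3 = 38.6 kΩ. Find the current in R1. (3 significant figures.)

I ≈ 3.39 mA

Total conductance ΣG = 1/1.36 + 1/2.79 + 1/38.6 = 1.120 (units of 1/kΩ).
Current divider: I(R1) = I_0 · G_k/ΣG = 5.16 × (0.7353/1.120) = 5.16 × 0.6567 = 3.389 mA.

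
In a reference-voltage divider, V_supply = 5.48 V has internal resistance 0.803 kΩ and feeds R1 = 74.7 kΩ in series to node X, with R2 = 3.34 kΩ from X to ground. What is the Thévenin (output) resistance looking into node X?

R1' = 0.803 + 74.7 = 75.50 kΩ (source resistance + R1).
Zeroing V_supply shorts the top of R1' to ground, so R_th = R1' ‖ R2 = 3.199 kΩ.

R_th ≈ 3.20 kΩ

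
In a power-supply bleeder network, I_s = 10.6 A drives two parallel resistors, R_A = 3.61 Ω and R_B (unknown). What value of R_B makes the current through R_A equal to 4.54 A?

In a two-way split, I_A/I_s = R_B/(R_A + R_B).
4.54/10.6 = R_B/(R_A + R_B) → R_B = R_A · (0.4283)/(1 − 0.4283) = 3.61 × 0.7492 = 2.705 Ω.

R_B ≈ 2.70 Ω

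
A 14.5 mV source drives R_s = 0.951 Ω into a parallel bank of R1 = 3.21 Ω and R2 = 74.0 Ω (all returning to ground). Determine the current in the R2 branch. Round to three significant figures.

I ≈ 0.150 mA

Parallel bank: R_p = 1/(1/3.21 + 1/74.0) = 3.077 Ω.
V_A = 14.5 × 3.077/4.028 = 11.08 mV.
Branch current I = V_A/R2 = 11.08/74.0 = 0.1497 mA.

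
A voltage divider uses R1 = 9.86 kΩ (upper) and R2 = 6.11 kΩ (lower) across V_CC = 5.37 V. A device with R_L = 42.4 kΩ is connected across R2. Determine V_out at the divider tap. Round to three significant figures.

The load sits in parallel with R2, giving an effective lower resistance R2' = R2·R_L/(R2+R_L) = 5.340 kΩ.
Then V_out = V_CC · R2'/(R1 + R2') = 5.37 × 5.340/15.20 = 1.887 V.

V_out ≈ 1.89 V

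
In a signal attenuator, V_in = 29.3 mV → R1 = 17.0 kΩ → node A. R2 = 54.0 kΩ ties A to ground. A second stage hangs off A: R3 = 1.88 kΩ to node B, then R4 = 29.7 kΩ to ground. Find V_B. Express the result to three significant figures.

V_B ≈ 14.9 mV

Looking into the second stage from A: R3 + R4 = 31.58 kΩ appears in parallel with R2.
R2 ‖ (R3+R4) = 19.93 kΩ.
So V_A = 29.3 × 0.5396 = 15.81 mV.
Then the unloaded second divider: V_B = V_A × R4/(R3+R4) = 15.81 × 0.9405 = 14.87 mV.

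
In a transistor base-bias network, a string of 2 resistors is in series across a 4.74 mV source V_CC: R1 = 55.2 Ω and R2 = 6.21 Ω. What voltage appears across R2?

Series total: ΣR = 55.2 + 6.21 = 61.41 Ω.
By the voltage-divider rule, V = 4.74 × 6.210/61.41 = 0.4793 mV.

V ≈ 0.479 mV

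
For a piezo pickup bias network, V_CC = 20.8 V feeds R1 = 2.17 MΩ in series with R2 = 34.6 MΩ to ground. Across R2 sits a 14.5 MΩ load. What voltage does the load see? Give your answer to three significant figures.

V_out ≈ 17.2 V

First combine the lower leg with the load: R2 ‖ R_L = 10.22 MΩ.
Now apply the divider: V_out = 20.8 × 0.8248 = 17.16 V.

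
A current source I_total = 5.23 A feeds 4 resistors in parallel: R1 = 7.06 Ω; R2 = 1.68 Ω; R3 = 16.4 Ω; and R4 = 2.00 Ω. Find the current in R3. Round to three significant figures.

I ≈ 0.246 A

ΣG = 1/7.06 + 1/1.68 + 1/16.4 + 1/2.00 = 1.298.
By the current-divider rule, I = I_total · G_k/ΣG = 5.23 × 0.04698 = 0.2457 A.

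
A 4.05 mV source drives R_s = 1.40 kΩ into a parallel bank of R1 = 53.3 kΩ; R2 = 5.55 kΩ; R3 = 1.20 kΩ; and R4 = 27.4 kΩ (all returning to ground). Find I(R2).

I ≈ 0.292 µA

Parallel bank: R_p = 1/(1/53.3 + 1/5.55 + 1/1.20 + 1/27.4) = 0.9357 kΩ.
Node voltage V_A = V_supply · R_p/(R_s + R_p) = 4.05 × 0.4006 = 1.622 mV.
Branch current I = V_A/R2 = 1.622/5.55 = 0.2923 µA.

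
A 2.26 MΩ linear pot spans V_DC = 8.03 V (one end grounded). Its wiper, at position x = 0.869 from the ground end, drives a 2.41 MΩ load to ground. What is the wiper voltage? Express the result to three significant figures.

Lower segment x·R_p = 1.964 MΩ; upper segment (1−x)·R_p = 0.2961 MΩ.
Lower segment in parallel with the load: 1.964 ‖ 2.41 = 1.082 MΩ.
Then V_out = V_DC · 1.082/(0.2961 + 1.082) = 6.305 V.
(Unloaded: V_out = x·V_DC = 6.98 V.)

V_out ≈ 6.30 V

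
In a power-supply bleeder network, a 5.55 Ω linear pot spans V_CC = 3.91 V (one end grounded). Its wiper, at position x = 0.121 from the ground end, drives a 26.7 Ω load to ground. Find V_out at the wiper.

V_out ≈ 0.463 V

Lower segment x·R_p = 0.6715 Ω; upper segment (1−x)·R_p = 4.878 Ω.
R_L loads the lower segment: effective lower R = 0.6551 Ω.
V_out = 3.91 × 0.6551/(4.878 + 0.6551) = 0.4629 V.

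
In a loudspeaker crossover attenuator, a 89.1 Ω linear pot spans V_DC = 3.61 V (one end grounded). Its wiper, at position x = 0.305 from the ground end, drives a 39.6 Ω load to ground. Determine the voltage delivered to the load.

V_out ≈ 0.745 V

Split the track: R_lower = x·R_p = 27.18 Ω, R_upper = (1−x)·R_p = 61.92 Ω.
Lower segment in parallel with the load: 27.18 ‖ 39.6 = 16.12 Ω.
Loaded-divider output: V_out = 3.61 × 0.2065 = 0.7455 V.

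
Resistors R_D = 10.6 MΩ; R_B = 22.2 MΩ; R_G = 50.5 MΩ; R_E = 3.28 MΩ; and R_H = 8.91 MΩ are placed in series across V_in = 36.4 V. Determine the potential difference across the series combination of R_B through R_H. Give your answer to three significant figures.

V ≈ 32.4 V

ΣR = 10.6 + 22.2 + 50.5 + 3.28 + 8.91 = 95.49 MΩ.
R_{R_B..R_H} = 22.2 + 50.5 + 3.28 + 8.91 = 84.89 MΩ.
By the voltage-divider rule, V = 36.4 × 84.89/95.49 = 32.36 V.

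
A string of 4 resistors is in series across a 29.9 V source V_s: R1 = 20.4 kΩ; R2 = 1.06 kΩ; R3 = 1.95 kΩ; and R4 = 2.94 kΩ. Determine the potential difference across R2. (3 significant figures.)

V ≈ 1.20 V

Series total: ΣR = 20.4 + 1.06 + 1.95 + 2.94 = 26.35 kΩ.
By the voltage-divider rule, V = 29.9 × 1.060/26.35 = 1.203 V.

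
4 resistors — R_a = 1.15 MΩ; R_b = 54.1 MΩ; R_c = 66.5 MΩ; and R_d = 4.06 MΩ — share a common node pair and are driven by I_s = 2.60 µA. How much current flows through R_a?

Conductances: ΣG = 1/1.15 + 1/54.1 + 1/66.5 + 1/4.06 = 1.149 (1/MΩ).
Current divider: I(R_a) = I_s · G_k/ΣG = 2.60 × (0.8696/1.149) = 2.60 × 0.7565 = 1.967 µA.

I ≈ 1.97 µA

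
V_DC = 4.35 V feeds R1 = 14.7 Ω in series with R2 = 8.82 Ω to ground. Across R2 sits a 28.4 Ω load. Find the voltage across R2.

The load sits in parallel with R2, giving an effective lower resistance R2' = R2·R_L/(R2+R_L) = 6.730 Ω.
Voltage divider with the loaded lower leg: V_out = 4.35 × 6.730/(14.7 + 6.730) = 4.35 × 0.3140 = 1.366 V.
(Unloaded it would be 1.63 V; the load pulls it down.)

V_out ≈ 1.37 V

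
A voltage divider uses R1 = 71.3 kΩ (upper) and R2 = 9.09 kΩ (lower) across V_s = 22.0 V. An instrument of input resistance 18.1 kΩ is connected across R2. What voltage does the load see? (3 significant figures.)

V_out ≈ 1.72 V

R2 ‖ R_L = (9.09 × 18.1)/(9.09 + 18.1) = 6.051 kΩ.
Now apply the divider: V_out = 22.0 × 0.07823 = 1.721 V.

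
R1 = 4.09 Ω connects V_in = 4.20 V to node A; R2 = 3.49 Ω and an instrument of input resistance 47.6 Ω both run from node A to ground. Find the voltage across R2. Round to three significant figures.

R2 ‖ R_L = (3.49 × 47.6)/(3.49 + 47.6) = 3.252 Ω.
Voltage divider with the loaded lower leg: V_out = 4.20 × 3.252/(4.09 + 3.252) = 4.20 × 0.4429 = 1.860 V.
(Unloaded it would be 1.93 V; the load pulls it down.)

V_out ≈ 1.86 V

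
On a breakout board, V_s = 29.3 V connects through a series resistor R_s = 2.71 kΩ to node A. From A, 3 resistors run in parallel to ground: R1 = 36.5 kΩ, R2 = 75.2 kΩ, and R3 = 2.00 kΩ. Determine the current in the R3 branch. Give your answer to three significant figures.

I ≈ 5.94 mA

Parallel bank: R_p = 1/(1/36.5 + 1/75.2 + 1/2.00) = 1.849 kΩ.
Node voltage V_A = V_s · R_p/(R_s + R_p) = 29.3 × 0.4056 = 11.89 V.
I(R3) = V_A / R3 = 11.89/2.00 = 5.943 mA.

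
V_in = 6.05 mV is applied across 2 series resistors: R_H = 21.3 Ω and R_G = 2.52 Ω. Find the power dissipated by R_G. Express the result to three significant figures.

The common current is I = 6.05/23.82 = 0.2540 mA.
P(R_G) = I²·R_G = (0.2540)² × 2.52 = 0.1626 µW.

P ≈ 0.163 µW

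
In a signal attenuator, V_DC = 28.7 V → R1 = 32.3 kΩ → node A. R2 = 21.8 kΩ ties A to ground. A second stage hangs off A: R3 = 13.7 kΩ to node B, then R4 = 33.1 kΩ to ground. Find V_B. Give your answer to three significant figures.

Node A sees R2 in parallel with the series input of stage 2, R3 + R4 = 46.80 kΩ.
R2 ‖ (R3+R4) = 14.87 kΩ.
So V_A = 28.7 × 0.3153 = 9.048 V.
V_B = V_A × 0.7073 = 6.400 V.

V_B ≈ 6.40 V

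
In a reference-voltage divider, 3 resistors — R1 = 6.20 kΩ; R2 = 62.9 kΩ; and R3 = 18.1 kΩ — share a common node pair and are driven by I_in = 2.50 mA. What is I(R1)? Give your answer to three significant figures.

Conductances: ΣG = 1/6.20 + 1/62.9 + 1/18.1 = 0.2324 (1/kΩ).
Current divider: I(R1) = I_in · G_k/ΣG = 2.50 × (0.1613/0.2324) = 2.50 × 0.6939 = 1.735 mA.

I ≈ 1.73 mA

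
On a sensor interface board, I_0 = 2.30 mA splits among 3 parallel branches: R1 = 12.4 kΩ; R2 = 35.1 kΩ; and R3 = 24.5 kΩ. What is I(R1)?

ΣG = 1/12.4 + 1/35.1 + 1/24.5 = 0.1500.
Current divider: I(R1) = I_0 · G_k/ΣG = 2.30 × (0.08065/0.1500) = 2.30 × 0.5378 = 1.237 mA.

I ≈ 1.24 mA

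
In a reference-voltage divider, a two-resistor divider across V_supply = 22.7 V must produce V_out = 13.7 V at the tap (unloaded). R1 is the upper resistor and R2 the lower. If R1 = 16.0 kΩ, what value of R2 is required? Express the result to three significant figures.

R2 ≈ 24.4 kΩ

The divider ratio is R2/(R1+R2) = 13.7/22.7 = 0.6035.
R2 = R1 · 0.6035/(1 − 0.6035) = 24.36 kΩ.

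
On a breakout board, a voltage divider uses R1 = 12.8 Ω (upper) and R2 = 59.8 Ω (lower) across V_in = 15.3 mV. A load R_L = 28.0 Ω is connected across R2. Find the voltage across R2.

V_out ≈ 9.16 mV

The load sits in parallel with R2, giving an effective lower resistance R2' = R2·R_L/(R2+R_L) = 19.07 Ω.
Then V_out = V_in · R2'/(R1 + R2') = 15.3 × 19.07/31.87 = 9.155 mV.
(Unloaded it would be 12.6 mV; the load pulls it down.)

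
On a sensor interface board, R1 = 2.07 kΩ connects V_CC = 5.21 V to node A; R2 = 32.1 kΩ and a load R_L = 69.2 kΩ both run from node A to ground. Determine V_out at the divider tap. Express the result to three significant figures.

V_out ≈ 4.76 V

R2 ‖ R_L = (32.1 × 69.2)/(32.1 + 69.2) = 21.93 kΩ.
Now apply the divider: V_out = 5.21 × 0.9137 = 4.761 V.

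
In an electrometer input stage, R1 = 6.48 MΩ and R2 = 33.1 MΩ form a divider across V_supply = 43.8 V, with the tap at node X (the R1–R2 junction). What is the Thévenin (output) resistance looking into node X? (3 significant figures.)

With V_supply suppressed (replaced by a short), R_th = R1 ‖ R2 = (6.480 × 33.1)/(6.480 + 33.1) = 5.419 MΩ.

R_th ≈ 5.42 MΩ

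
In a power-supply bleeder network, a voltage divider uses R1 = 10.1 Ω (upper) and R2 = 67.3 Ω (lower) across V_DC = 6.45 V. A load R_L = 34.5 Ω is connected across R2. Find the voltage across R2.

The load sits in parallel with R2, giving an effective lower resistance R2' = R2·R_L/(R2+R_L) = 22.81 Ω.
Now apply the divider: V_out = 6.45 × 0.6931 = 4.470 V.

V_out ≈ 4.47 V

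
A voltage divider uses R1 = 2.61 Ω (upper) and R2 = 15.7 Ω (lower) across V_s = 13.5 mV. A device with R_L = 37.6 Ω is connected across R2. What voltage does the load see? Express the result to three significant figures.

R2 ‖ R_L = (15.7 × 37.6)/(15.7 + 37.6) = 11.08 Ω.
Now apply the divider: V_out = 13.5 × 0.8093 = 10.93 mV.

V_out ≈ 10.9 mV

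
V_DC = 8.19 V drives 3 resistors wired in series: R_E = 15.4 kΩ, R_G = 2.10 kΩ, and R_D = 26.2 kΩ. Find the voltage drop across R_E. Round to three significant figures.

Total series resistance ΣR = 15.4 + 2.10 + 26.2 = 43.70 kΩ.
By the voltage-divider rule, V = 8.19 × 15.40/43.70 = 2.886 V.

V ≈ 2.89 V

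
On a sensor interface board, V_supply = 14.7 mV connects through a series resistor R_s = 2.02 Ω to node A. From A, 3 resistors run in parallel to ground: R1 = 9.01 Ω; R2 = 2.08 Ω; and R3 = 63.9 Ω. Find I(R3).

I ≈ 0.103 mA

Equivalent of the parallel group: R_p = 1.646 Ω.
V_A by voltage divider: V_A = 14.7 × 1.646/(2.02 + 1.646) = 6.601 mV.
I(R3) = V_A / R3 = 6.601/63.9 = 0.1033 mA.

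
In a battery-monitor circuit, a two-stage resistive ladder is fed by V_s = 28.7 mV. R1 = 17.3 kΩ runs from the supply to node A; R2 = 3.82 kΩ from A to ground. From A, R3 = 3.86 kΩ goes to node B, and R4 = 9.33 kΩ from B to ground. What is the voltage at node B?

Node A sees R2 in parallel with the series input of stage 2, R3 + R4 = 13.19 kΩ.
Effective lower resistance at A: R2 ‖ 13.19 = 2.962 kΩ.
V_A = 28.7 × 2.962/(17.3 + 2.962) = 4.196 mV.
V_B = V_A × 0.7074 = 2.968 mV.

V_B ≈ 2.97 mV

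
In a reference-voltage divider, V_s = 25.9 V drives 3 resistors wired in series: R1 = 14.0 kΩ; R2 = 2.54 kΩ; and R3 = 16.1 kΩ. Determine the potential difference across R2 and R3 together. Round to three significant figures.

V ≈ 14.8 V

Series total: ΣR = 14.0 + 2.54 + 16.1 = 32.64 kΩ.
R_{R2..R3} = 2.54 + 16.1 = 18.64 kΩ.
V = V_s · R/ΣR = 25.9 × 0.5711 = 14.79 V.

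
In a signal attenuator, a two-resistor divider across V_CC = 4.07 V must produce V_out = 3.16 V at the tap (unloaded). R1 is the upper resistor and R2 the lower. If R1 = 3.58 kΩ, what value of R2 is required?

R2 ≈ 12.4 kΩ

V_out/V_CC = R2/(R1+R2) = 0.7764.
R2 = R1 · 0.7764/(1 − 0.7764) = 12.43 kΩ.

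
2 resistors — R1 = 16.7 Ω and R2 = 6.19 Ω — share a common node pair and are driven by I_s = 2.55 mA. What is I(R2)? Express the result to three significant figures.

For two parallel branches, I_k = I_s · (other R)/(sum of R).
So I = 2.55 × 16.7/22.89 = 1.860 mA.

I ≈ 1.86 mA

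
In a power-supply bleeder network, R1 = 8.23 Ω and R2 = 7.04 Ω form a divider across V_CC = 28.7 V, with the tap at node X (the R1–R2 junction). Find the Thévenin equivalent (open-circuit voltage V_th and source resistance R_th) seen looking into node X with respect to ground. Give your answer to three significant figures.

V_th ≈ 13.2 V, R_th ≈ 3.79 Ω

Open-circuit (no load on X): V_th = V_CC · R2/(R1 + R2) = 28.7 × 7.04/(8.230 + 7.04) = 13.23 V.
Looking into X with the source shorted: R_th = R1·R2/(R1+R2) = 8.230 × 7.04/15.27 = 3.794 Ω.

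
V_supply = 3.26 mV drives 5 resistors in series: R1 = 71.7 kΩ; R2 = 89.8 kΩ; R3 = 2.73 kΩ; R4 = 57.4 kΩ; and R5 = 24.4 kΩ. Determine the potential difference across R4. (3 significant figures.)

ΣR = 71.7 + 89.8 + 2.73 + 57.4 + 24.4 = 246.0 kΩ.
Voltage divider: V = V_supply · (57.40 / 246.0) = 3.26 × 0.2333 = 0.7606 mV.

V ≈ 0.761 mV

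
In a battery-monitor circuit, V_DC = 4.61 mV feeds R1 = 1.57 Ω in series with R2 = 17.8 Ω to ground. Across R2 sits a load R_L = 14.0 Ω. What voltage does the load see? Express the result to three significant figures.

V_out ≈ 3.84 mV

The load sits in parallel with R2, giving an effective lower resistance R2' = R2·R_L/(R2+R_L) = 7.836 Ω.
Now apply the divider: V_out = 4.61 × 0.8331 = 3.841 mV.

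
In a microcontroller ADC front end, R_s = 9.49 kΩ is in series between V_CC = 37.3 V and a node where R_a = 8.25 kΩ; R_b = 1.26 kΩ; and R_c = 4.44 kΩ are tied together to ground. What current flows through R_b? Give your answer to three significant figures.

I ≈ 2.50 mA

Combine the parallel branches: R_p = (1/8.25 + 1/1.26 + 1/4.44)⁻¹ = 0.8771 kΩ.
V_A = 37.3 × 0.8771/10.37 = 3.156 V.
Branch current I = V_A/R_b = 3.156/1.26 = 2.505 mA.
(Equivalently: I_total = 3.598 mA, then current-divider fraction G_k/ΣG = 0.6961.)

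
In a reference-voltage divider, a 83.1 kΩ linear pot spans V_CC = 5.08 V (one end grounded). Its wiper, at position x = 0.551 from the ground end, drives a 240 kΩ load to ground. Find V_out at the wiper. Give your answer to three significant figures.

Lower segment x·R_p = 45.79 kΩ; upper segment (1−x)·R_p = 37.31 kΩ.
(x·R_p) ‖ R_L = 38.45 kΩ.
Then V_out = V_CC · 38.45/(37.31 + 38.45) = 2.578 V.

V_out ≈ 2.58 V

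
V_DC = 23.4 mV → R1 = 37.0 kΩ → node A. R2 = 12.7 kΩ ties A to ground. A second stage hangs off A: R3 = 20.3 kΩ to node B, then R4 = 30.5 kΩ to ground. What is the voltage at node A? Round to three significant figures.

The second stage (R3 + R4 = 50.80 kΩ) loads node A in parallel with R2.
Effective lower resistance at A: R2 ‖ 50.80 = 10.16 kΩ.
V_A = 23.4 × 10.16/(37.0 + 10.16) = 5.041 mV.

V_A ≈ 5.04 mV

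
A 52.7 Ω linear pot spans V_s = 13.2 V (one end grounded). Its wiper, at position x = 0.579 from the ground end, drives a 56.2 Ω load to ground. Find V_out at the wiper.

V_out ≈ 6.22 V

Lower segment x·R_p = 30.51 Ω; upper segment (1−x)·R_p = 22.19 Ω.
R_L loads the lower segment: effective lower R = 19.78 Ω.
Loaded-divider output: V_out = 13.2 × 0.4713 = 6.221 V.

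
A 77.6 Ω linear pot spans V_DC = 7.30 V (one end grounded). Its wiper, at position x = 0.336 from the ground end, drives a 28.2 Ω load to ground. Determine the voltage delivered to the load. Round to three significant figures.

Split the track: R_lower = x·R_p = 26.07 Ω, R_upper = (1−x)·R_p = 51.53 Ω.
R_L loads the lower segment: effective lower R = 13.55 Ω.
V_out = 7.30 × 13.55/(51.53 + 13.55) = 1.520 V.

V_out ≈ 1.52 V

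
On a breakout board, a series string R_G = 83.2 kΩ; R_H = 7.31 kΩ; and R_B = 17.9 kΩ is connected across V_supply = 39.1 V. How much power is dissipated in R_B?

Series current I = V_supply/ΣR = 39.1/108.4 = 0.3607 mA.
P = I²R = 0.1301 × 17.9 = 2.328 mW.

P ≈ 2.33 mW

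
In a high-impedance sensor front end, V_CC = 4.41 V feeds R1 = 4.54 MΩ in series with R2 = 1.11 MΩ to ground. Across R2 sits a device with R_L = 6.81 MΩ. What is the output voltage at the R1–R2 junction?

The load sits in parallel with R2, giving an effective lower resistance R2' = R2·R_L/(R2+R_L) = 0.9544 MΩ.
Then V_out = V_CC · R2'/(R1 + R2') = 4.41 × 0.9544/5.494 = 0.7661 V.

V_out ≈ 0.766 V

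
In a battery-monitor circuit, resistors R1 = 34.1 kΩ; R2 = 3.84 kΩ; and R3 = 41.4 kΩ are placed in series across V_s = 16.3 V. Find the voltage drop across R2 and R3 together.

V ≈ 9.29 V

ΣR = 34.1 + 3.84 + 41.4 = 79.34 kΩ.
R_{R2..R3} = 3.84 + 41.4 = 45.24 kΩ.
V = V_s · R/ΣR = 16.3 × 0.5702 = 9.294 V.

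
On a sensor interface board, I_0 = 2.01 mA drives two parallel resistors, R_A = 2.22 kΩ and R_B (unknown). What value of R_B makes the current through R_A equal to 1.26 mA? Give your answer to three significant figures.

The fraction through R_A equals R_B/(R_A+R_B).
1.26/2.01 = R_B/(R_A + R_B) → R_B = R_A · (0.6269)/(1 − 0.6269) = 2.22 × 1.680 = 3.730 kΩ.

R_B ≈ 3.73 kΩ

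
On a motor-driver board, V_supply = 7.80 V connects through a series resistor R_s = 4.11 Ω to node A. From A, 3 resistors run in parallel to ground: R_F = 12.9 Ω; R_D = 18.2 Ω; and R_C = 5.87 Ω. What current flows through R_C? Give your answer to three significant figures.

I ≈ 0.592 A

Equivalent of the parallel group: R_p = 3.302 Ω.
V_A by voltage divider: V_A = 7.80 × 3.302/(4.11 + 3.302) = 3.475 V.
Branch current I = V_A/R_C = 3.475/5.87 = 0.5920 A.
(Equivalently: I_total = 1.052 A, then current-divider fraction G_k/ΣG = 0.5626.)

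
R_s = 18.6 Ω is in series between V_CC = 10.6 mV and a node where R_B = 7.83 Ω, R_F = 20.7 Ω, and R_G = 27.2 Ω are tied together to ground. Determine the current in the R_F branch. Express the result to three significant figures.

Parallel bank: R_p = 1/(1/7.83 + 1/20.7 + 1/27.2) = 4.700 Ω.
V_A = 10.6 × 4.700/23.30 = 2.138 mV.
Branch current I = V_A/R_F = 2.138/20.7 = 0.1033 mA.
(Check via current divider: I_total = 0.4549 mA; share G_k/ΣG = 0.2270 → same result.)

I ≈ 0.103 mA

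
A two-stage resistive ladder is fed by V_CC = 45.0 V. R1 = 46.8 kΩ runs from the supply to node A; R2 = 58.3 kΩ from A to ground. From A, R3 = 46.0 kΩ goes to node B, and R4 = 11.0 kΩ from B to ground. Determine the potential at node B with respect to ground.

Looking into the second stage from A: R3 + R4 = 57.00 kΩ appears in parallel with R2.
Effective lower resistance at A: R2 ‖ 57.00 = 28.82 kΩ.
So V_A = 45.0 × 0.3811 = 17.15 V.
Stage 2 is unloaded, so V_B = V_A · R4/(R3+R4) = 17.15 × 11.0/57.00 = 3.310 V.

V_B ≈ 3.31 V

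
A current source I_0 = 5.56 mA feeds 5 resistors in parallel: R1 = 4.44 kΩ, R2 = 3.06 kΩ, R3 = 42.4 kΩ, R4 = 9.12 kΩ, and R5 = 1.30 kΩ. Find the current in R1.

ΣG = 1/4.44 + 1/3.06 + 1/42.4 + 1/9.12 + 1/1.30 = 1.454.
R1 takes the fraction G_k/ΣG = 0.2252/1.454 = 0.1548, so I = 5.56 × 0.1548 = 0.8610 mA.

I ≈ 0.861 mA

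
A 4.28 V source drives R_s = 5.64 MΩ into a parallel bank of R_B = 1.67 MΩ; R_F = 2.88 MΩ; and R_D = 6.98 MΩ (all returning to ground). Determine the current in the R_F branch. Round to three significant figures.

Parallel bank: R_p = 1/(1/1.67 + 1/2.88 + 1/6.98) = 0.9180 MΩ.
V_A by voltage divider: V_A = 4.28 × 0.9180/(5.64 + 0.9180) = 0.5991 V.
Branch current I = V_A/R_F = 0.5991/2.88 = 0.2080 µA.
(Check via current divider: I_total = 0.6526 µA; share G_k/ΣG = 0.3188 → same result.)

I ≈ 0.208 µA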